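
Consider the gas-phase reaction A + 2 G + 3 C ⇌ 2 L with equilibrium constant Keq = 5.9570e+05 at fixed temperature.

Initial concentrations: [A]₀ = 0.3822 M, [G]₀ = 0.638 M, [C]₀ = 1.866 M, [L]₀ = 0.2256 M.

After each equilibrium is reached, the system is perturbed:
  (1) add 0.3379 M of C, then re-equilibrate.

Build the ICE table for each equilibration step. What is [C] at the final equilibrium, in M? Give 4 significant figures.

Q₀ = 0.05035 vs Keq = 5.9570e+05 ⇒ Q<K, forward
Step 1:
                  A         G         C         L
  I          0.3822     0.638     1.866    0.2256
  C         -0.3165   -0.6331   -0.9496    0.6331
  E         0.06567  0.004948    0.9164    0.8587
  solve Keq expr → x = 0.3165; check Q = 5.9570e+05
Then add 0.3379 M of C.
Step 2:
                  A         G         C         L
  I         0.06567  0.004948     1.254    0.8587
  C       -9.0985e-04  -0.00182  -0.00273   0.00182
  E         0.06476  0.003129     1.252    0.8605
  solve Keq expr → x = 9.0985e-04; check Q = 5.9570e+05

[C]_eq = 1.252 M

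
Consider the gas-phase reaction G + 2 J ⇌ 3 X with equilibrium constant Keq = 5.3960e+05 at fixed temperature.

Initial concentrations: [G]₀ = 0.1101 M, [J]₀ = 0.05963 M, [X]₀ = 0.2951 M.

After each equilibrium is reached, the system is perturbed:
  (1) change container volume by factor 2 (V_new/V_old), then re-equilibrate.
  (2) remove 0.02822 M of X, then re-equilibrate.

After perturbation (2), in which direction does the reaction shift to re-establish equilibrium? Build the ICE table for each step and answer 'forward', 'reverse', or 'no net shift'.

Direction: forward

Q₀ = 65.64 vs Keq = 5.3960e+05 ⇒ Q<K, forward
Step 1:
                   G          J          X
  I           0.1101    0.05963     0.2951
  C         -0.02925    -0.0585    0.08774
  E          0.08085   0.001134     0.3828
  solve Keq expr → x = 0.02925; check Q = 5.3960e+05
Then change container volume by factor 2 (V_new/V_old).
Step 2:
                   G          J          X
  I          0.04043 5.6705e-04     0.1914
  C                0          0          0
  E          0.04043 5.6705e-04     0.1914
  solve Keq expr → x = 0; check Q = 5.3960e+05
Then remove 0.02822 M of X.
Step 3:
                   G          J          X
  I          0.04043 5.6705e-04     0.1632
  C       -5.9793e-05 -1.1959e-04 1.7938e-04
  E          0.04037 4.4746e-04     0.1634
  solve Keq expr → x = 5.9793e-05; check Q = 5.3960e+05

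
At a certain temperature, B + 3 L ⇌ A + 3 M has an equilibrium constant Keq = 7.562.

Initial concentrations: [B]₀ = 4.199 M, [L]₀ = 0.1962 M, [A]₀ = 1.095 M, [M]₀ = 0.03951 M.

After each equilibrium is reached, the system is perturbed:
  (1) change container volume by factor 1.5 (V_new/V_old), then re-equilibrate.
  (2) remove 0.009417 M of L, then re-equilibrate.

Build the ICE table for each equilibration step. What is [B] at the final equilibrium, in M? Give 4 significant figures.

Q₀ = 0.00213 vs Keq = 7.562 ⇒ Q<K, forward
Step 1:
                    B           L           A           M
  init          4.199      0.1962       1.095     0.03951
  Δ          -0.04585     -0.1376     0.04585      0.1376
  eq            4.153     0.05864       1.141      0.1771
  solve Keq expr → x = 0.04585; check Q = 7.562
Then change container volume by factor 1.5 (V_new/V_old).
Step 2:
                    B           L           A           M
  init          2.769     0.03909      0.7606       0.118
  Δ                 0           0           0           0
  eq            2.769     0.03909      0.7606       0.118
  solve Keq expr → x = 0; check Q = 7.562
Then remove 0.009417 M of L.
Step 3:
                    B           L           A           M
  init          2.769     0.02968      0.7606       0.118
  Δ          0.002346    0.007038   -0.002346   -0.007038
  eq            2.771     0.03672      0.7582       0.111
  solve Keq expr → x = -0.002346; check Q = 7.562

[B]_eq = 2.771 M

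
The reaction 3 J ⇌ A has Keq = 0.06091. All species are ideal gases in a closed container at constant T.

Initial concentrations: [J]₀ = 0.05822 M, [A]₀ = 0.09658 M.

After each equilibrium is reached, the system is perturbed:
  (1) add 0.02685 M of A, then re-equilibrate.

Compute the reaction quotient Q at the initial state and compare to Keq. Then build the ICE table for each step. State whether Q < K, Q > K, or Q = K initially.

Q₀ = 489.4; Q > K (proceeds reverse)

Q₀ = 489.4 vs Keq = 0.06091 ⇒ Q>K, reverse
Step 1:
                  J         A
  init      0.05822   0.09658
  Δ          0.2825  -0.09417
  eq         0.3407  0.002409
  solve Keq expr → x = -0.09417; check Q = 0.06091
Then add 0.02685 M of A.
Step 2:
                  J         A
  init       0.3407   0.02926
  Δ         0.07468  -0.02489
  eq         0.4154  0.004366
  solve Keq expr → x = -0.02489; check Q = 0.06091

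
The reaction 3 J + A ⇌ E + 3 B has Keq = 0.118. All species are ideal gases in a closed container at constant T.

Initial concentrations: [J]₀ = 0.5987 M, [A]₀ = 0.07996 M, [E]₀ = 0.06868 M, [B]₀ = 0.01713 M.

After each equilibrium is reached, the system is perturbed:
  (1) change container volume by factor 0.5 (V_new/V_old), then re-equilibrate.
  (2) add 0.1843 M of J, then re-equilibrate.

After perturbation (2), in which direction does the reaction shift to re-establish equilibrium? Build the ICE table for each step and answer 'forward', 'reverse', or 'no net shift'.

Q₀ = 2.0119e-05 vs Keq = 0.118 ⇒ Q<K, forward
Step 1:
                    J           A           E           B
  I            0.5987     0.07996     0.06868     0.01713
  C           -0.1357    -0.04524     0.04524      0.1357
  E             0.463     0.03472      0.1139      0.1528
  solve Keq expr → x = 0.04524; check Q = 0.118
Then change container volume by factor 0.5 (V_new/V_old).
Step 2:
                    J           A           E           B
  I             0.926     0.06945      0.2278      0.3057
  C                 0           0           0           0
  E             0.926     0.06945      0.2278      0.3057
  solve Keq expr → x = 0; check Q = 0.118
Then add 0.1843 M of J.
Step 3:
                    J           A           E           B
  I              1.11     0.06945      0.2278      0.3057
  C           -0.0291   -0.009699    0.009699      0.0291
  E             1.081     0.05975      0.2375      0.3348
  solve Keq expr → x = 0.009699; check Q = 0.118

Direction: forward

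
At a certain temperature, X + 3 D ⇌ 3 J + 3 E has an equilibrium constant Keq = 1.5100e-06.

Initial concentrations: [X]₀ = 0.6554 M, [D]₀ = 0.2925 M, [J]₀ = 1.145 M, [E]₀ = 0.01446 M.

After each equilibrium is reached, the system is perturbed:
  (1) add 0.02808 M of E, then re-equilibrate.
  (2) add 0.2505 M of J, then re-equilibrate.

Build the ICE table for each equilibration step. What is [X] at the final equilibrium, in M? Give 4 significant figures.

[X]_eq = 0.6688 M

Q₀ = 2.7672e-04 vs Keq = 1.5100e-06 ⇒ Q>K, reverse
Step 1:
                    X           D           J           E
  Initial      0.6554      0.2925       1.145     0.01446
  Change     0.003926     0.01178    -0.01178    -0.01178
  Equil        0.6593      0.3043       1.133    0.002681
  solve Keq expr → x = -0.003926; check Q = 1.5100e-06
Then add 0.02808 M of E.
Step 2:
                    X           D           J           E
  Initial      0.6593      0.3043       1.133     0.03076
  Change     0.009249     0.02775    -0.02775    -0.02775
  Equil        0.6686       0.332       1.105    0.003013
  solve Keq expr → x = -0.009249; check Q = 1.5100e-06
Then add 0.2505 M of J.
Step 3:
                    X           D           J           E
  Initial      0.6686       0.332       1.356    0.003013
  Change   1.8377e-04  5.5131e-04 -5.5131e-04 -5.5131e-04
  Equil        0.6688      0.3326       1.355    0.002462
  solve Keq expr → x = -1.8377e-04; check Q = 1.5100e-06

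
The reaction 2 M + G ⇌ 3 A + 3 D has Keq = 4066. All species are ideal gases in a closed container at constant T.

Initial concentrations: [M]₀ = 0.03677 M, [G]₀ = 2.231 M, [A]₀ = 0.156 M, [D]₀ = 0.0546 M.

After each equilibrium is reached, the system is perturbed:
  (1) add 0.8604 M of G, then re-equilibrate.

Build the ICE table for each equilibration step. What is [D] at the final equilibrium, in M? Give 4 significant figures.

Q₀ = 2.0486e-04 vs Keq = 4066 ⇒ Q<K, forward
Step 1:
                   M          G          A          D
  I          0.03677      2.231      0.156     0.0546
  C         -0.03673   -0.01837     0.0551     0.0551
  E       3.7153e-05      2.213     0.2111     0.1097
  solve Keq expr → x = 0.01837; check Q = 4066
Then add 0.8604 M of G.
Step 2:
                   M          G          A          D
  I       3.7153e-05      3.073     0.2111     0.1097
  C       -5.6218e-06 -2.8109e-06 8.4327e-06 8.4327e-06
  E       3.1532e-05      3.073     0.2111     0.1097
  solve Keq expr → x = 2.8109e-06; check Q = 4066

[D]_eq = 0.1097 M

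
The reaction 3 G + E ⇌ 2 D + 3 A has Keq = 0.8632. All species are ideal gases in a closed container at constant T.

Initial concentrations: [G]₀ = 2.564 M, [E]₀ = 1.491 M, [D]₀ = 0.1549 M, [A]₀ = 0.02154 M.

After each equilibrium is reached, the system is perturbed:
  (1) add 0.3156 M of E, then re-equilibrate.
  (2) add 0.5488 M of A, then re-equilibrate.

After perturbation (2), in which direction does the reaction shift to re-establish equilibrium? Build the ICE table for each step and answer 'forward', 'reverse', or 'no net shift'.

Q₀ = 9.5413e-09 vs Keq = 0.8632 ⇒ Q<K, forward
Step 1:
                  G         E         D         A
  init        2.564     1.491    0.1549   0.02154
  Δ          -1.257   -0.4191    0.8383     1.257
  eq          1.307     1.072    0.9932     1.279
  solve Keq expr → x = 0.4191; check Q = 0.8632
Then add 0.3156 M of E.
Step 2:
                  G         E         D         A
  init        1.307     1.387    0.9932     1.279
  Δ        -0.04158  -0.01386   0.02772   0.04158
  eq          1.265     1.374     1.021     1.321
  solve Keq expr → x = 0.01386; check Q = 0.8632
Then add 0.5488 M of A.
Step 3:
                  G         E         D         A
  init        1.265     1.374     1.021     1.869
  Δ          0.1884   0.06281   -0.1256   -0.1884
  eq          1.453     1.436    0.8953     1.681
  solve Keq expr → x = -0.06281; check Q = 0.8632

Direction: reverse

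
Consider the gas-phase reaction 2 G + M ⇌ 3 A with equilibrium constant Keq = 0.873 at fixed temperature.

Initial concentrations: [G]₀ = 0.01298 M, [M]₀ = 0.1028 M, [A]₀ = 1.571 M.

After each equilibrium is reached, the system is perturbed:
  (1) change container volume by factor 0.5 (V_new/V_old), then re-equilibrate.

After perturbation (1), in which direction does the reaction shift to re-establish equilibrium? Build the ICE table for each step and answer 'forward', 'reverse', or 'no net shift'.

Q₀ = 2.2386e+05 vs Keq = 0.873 ⇒ Q>K, reverse
Step 1:
                  G         M         A
  I         0.01298    0.1028     1.571
  C          0.6714    0.3357    -1.007
  E          0.6844    0.4385    0.5639
  solve Keq expr → x = -0.3357; check Q = 0.873
Then change container volume by factor 0.5 (V_new/V_old).
Step 2:
                  G         M         A
  I           1.369     0.877     1.128
  C               0         0         0
  E           1.369     0.877     1.128
  solve Keq expr → x = 0; check Q = 0.873

Direction: no net shift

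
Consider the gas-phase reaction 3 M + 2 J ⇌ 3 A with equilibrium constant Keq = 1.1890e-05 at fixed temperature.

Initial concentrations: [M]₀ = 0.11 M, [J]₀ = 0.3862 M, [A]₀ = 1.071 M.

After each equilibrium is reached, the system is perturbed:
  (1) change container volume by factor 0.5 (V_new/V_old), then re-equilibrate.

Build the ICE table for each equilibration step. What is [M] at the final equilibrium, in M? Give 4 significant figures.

[M]_eq = 2.276 M

Q₀ = 6188 vs Keq = 1.1890e-05 ⇒ Q>K, reverse
Step 1:
                    M           J           A
  Initial        0.11      0.3862       1.071
  Change        1.043      0.6955      -1.043
  Equil         1.153       1.082     0.02774
  solve Keq expr → x = -0.3478; check Q = 1.1890e-05
Then change container volume by factor 0.5 (V_new/V_old).
Step 2:
                    M           J           A
  Initial       2.307       2.163     0.05547
  Change     -0.03086    -0.02057     0.03086
  Equil         2.276       2.143     0.08633
  solve Keq expr → x = 0.01029; check Q = 1.1890e-05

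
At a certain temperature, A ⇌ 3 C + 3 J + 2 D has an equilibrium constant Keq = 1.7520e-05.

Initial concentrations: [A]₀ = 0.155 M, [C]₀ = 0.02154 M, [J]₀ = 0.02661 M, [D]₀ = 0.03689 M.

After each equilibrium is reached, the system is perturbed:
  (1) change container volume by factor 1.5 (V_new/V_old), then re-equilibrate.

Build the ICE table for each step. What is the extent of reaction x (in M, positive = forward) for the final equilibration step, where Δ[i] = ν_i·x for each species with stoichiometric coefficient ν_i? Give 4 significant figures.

Q₀ = 1.6533e-12 vs Keq = 1.7520e-05 ⇒ Q<K, forward
Step 1:
                  A         C         J         D
  I           0.155   0.02154   0.02661   0.03689
  C        -0.05947    0.1784    0.1784    0.1189
  E         0.09553       0.2     0.205    0.1558
  solve Keq expr → x = 0.05947; check Q = 1.7520e-05
Then change container volume by factor 1.5 (V_new/V_old).
Step 2:
                  A         C         J         D
  I         0.06368    0.1333    0.1367    0.1039
  C        -0.01726   0.05178   0.05178   0.03452
  E         0.04642    0.1851    0.1885    0.1384
  solve Keq expr → x = 0.01726; check Q = 1.7520e-05

x = 0.01726 M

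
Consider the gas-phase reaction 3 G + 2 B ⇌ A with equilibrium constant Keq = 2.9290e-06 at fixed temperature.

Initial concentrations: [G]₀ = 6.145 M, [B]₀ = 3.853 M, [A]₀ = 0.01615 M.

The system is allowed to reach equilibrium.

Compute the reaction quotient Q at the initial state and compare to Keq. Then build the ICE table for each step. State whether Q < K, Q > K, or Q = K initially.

Q₀ = 4.6882e-06; Q > K (proceeds reverse)

Q₀ = 4.6882e-06 vs Keq = 2.9290e-06 ⇒ Q>K, reverse
Step 1:
                   G          B          A
  Initial      6.145      3.853    0.01615
  Change     0.01773    0.01182   -0.00591
  Equil        6.163      3.865    0.01024
  solve Keq expr → x = -0.00591; check Q = 2.9290e-06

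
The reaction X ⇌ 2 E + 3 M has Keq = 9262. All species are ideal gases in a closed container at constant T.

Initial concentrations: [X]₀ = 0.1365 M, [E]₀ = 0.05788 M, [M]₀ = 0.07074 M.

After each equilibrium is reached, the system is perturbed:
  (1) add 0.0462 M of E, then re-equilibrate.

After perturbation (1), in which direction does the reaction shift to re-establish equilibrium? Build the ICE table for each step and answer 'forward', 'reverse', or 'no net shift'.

Direction: reverse

Q₀ = 8.6880e-06 vs Keq = 9262 ⇒ Q<K, forward
Step 1:
                    X           E           M
  I            0.1365     0.05788     0.07074
  C           -0.1365       0.273      0.4095
  E        1.3092e-06      0.3309      0.4802
  solve Keq expr → x = 0.1365; check Q = 9262
Then add 0.0462 M of E.
Step 2:
                    X           E           M
  I        1.3092e-06      0.3771      0.4802
  C        3.9110e-07 -7.8220e-07 -1.1733e-06
  E        1.7003e-06      0.3771      0.4802
  solve Keq expr → x = -3.9110e-07; check Q = 9262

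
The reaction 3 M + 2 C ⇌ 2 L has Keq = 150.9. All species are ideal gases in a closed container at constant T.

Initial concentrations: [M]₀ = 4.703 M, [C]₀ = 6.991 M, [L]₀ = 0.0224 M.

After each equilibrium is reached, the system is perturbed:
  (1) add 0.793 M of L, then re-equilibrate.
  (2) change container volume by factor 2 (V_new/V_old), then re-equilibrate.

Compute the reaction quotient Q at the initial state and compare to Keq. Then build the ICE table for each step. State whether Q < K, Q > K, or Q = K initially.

Q₀ = 9.8694e-08; Q < K (proceeds forward)

Q₀ = 9.8694e-08 vs Keq = 150.9 ⇒ Q<K, forward
Step 1:
                  M         C         L
  init        4.703     6.991    0.0224
  Δ          -4.545     -3.03      3.03
  eq         0.1579     3.961     3.052
  solve Keq expr → x = 1.515; check Q = 150.9
Then add 0.793 M of L.
Step 2:
                  M         C         L
  init       0.1579     3.961     3.845
  Δ         0.02522   0.01682  -0.01682
  eq         0.1831     3.978     3.829
  solve Keq expr → x = -0.008408; check Q = 150.9
Then change container volume by factor 2 (V_new/V_old).
Step 3:
                  M         C         L
  init      0.09155     1.989     1.914
  Δ         0.08462   0.05642  -0.05642
  eq         0.1762     2.045     1.858
  solve Keq expr → x = -0.02821; check Q = 150.9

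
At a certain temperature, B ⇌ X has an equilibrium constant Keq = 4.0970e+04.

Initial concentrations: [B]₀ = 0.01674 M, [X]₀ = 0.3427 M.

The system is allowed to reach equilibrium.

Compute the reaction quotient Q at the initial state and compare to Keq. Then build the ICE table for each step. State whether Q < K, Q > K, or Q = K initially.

Q₀ = 20.47 vs Keq = 4.0970e+04 ⇒ Q<K, forward
Step 1:
                  B         X
  I         0.01674    0.3427
  C        -0.01673   0.01673
  E       8.7730e-06    0.3594
  solve Keq expr → x = 0.01673; check Q = 4.0970e+04

Q₀ = 20.47; Q < K (proceeds forward)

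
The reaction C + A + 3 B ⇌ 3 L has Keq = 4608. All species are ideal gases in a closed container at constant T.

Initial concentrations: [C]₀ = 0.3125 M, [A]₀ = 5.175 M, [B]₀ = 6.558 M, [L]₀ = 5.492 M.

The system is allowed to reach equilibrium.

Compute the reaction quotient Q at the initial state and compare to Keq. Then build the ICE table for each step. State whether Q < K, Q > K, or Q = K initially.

Q₀ = 0.3632 vs Keq = 4608 ⇒ Q<K, forward
Step 1:
                    C           A           B           L
  init         0.3125       5.175       6.558       5.492
  Δ           -0.3124     -0.3124     -0.9373      0.9373
  eq       6.6795e-05       4.863       5.621       6.429
  solve Keq expr → x = 0.3124; check Q = 4608

Q₀ = 0.3632; Q < K (proceeds forward)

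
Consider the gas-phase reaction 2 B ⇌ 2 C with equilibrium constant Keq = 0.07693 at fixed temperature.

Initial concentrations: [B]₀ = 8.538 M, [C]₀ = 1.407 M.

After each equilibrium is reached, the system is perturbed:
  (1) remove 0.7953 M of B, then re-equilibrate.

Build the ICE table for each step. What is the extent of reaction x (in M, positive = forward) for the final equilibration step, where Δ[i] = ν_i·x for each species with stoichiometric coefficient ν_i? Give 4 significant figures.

Q₀ = 0.02716 vs Keq = 0.07693 ⇒ Q<K, forward
Step 1:
                   B          C
  init         8.538      1.407
  Δ          -0.7524     0.7524
  eq           7.786      2.159
  solve Keq expr → x = 0.3762; check Q = 0.07693
Then remove 0.7953 M of B.
Step 2:
                   B          C
  init          6.99      2.159
  Δ           0.1727    -0.1727
  eq           7.163      1.987
  solve Keq expr → x = -0.08634; check Q = 0.07693

x = -0.08634 M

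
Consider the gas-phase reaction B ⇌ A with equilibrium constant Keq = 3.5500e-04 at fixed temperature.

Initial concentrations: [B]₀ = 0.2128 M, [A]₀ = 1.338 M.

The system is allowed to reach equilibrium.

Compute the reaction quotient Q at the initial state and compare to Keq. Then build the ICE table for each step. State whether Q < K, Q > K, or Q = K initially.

Q₀ = 6.288; Q > K (proceeds reverse)

Q₀ = 6.288 vs Keq = 3.5500e-04 ⇒ Q>K, reverse
Step 1:
                  B         A
  Initial    0.2128     1.338
  Change      1.337    -1.337
  Equil        1.55 5.5034e-04
  solve Keq expr → x = -1.337; check Q = 3.5500e-04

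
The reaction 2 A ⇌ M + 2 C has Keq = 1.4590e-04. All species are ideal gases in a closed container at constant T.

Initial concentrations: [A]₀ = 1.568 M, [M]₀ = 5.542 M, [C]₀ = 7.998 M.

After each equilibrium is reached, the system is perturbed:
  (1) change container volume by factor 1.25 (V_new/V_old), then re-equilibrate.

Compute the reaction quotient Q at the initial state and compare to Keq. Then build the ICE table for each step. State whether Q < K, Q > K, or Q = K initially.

Q₀ = 144.2; Q > K (proceeds reverse)

Q₀ = 144.2 vs Keq = 1.4590e-04 ⇒ Q>K, reverse
Step 1:
                    A           M           C
  Initial       1.568       5.542       7.998
  Change        7.907      -3.954      -7.907
  Equil         9.475       1.588     0.09081
  solve Keq expr → x = -3.954; check Q = 1.4590e-04
Then change container volume by factor 1.25 (V_new/V_old).
Step 2:
                    A           M           C
  Initial        7.58       1.271     0.07265
  Change    -0.008352    0.004176    0.008352
  Equil         7.572       1.275       0.081
  solve Keq expr → x = 0.004176; check Q = 1.4590e-04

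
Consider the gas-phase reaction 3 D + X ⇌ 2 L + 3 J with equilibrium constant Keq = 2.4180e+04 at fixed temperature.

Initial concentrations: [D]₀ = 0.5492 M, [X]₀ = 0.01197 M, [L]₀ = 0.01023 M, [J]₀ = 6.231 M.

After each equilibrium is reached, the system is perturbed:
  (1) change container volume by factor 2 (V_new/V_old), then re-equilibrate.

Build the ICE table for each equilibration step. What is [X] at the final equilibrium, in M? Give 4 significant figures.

Q₀ = 12.77 vs Keq = 2.4180e+04 ⇒ Q<K, forward
Step 1:
                   D          X          L          J
  init        0.5492    0.01197    0.01023      6.231
  Δ         -0.03565   -0.01188    0.02377    0.03565
  eq          0.5136 8.6849e-05      0.034      6.267
  solve Keq expr → x = 0.01188; check Q = 2.4180e+04
Then change container volume by factor 2 (V_new/V_old).
Step 2:
                   D          X          L          J
  init        0.2568 4.3424e-05      0.017      3.133
  Δ       -6.4752e-05 -2.1584e-05 4.3168e-05 6.4752e-05
  eq          0.2567 2.1840e-05    0.01704      3.133
  solve Keq expr → x = 2.1584e-05; check Q = 2.4180e+04

[X]_eq = 2.1840e-05 M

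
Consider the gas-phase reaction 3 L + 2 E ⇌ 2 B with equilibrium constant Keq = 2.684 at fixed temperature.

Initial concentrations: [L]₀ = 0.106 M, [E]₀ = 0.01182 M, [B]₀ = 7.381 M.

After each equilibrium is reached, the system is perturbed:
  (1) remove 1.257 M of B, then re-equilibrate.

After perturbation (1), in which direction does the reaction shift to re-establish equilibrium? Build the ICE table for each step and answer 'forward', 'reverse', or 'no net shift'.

Direction: forward

Q₀ = 3.2740e+08 vs Keq = 2.684 ⇒ Q>K, reverse
Step 1:
                  L         E         B
  I           0.106   0.01182     7.381
  C            1.92      1.28     -1.28
  E           2.026     1.292     6.101
  solve Keq expr → x = -0.6399; check Q = 2.684
Then remove 1.257 M of B.
Step 2:
                  L         E         B
  I           2.026     1.292     4.844
  C         -0.1595   -0.1064    0.1064
  E           1.866     1.185     4.951
  solve Keq expr → x = 0.05318; check Q = 2.684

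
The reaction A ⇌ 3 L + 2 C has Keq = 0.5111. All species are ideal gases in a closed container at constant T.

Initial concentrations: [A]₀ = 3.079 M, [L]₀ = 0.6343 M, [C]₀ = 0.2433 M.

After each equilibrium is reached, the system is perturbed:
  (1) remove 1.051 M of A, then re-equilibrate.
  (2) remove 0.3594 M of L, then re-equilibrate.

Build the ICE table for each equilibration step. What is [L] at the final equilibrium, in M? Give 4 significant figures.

Q₀ = 0.004906 vs Keq = 0.5111 ⇒ Q<K, forward
Step 1:
                   A          L          C
  I            3.079     0.6343     0.2433
  C          -0.2489     0.7467     0.4978
  E             2.83      1.381     0.7411
  solve Keq expr → x = 0.2489; check Q = 0.5111
Then remove 1.051 M of A.
Step 2:
                   A          L          C
  I            1.779      1.381     0.7411
  C          0.03567     -0.107   -0.07133
  E            1.815      1.274     0.6698
  solve Keq expr → x = -0.03567; check Q = 0.5111
Then remove 0.3594 M of L.
Step 3:
                   A          L          C
  I            1.815     0.9146     0.6698
  C          -0.0667     0.2001     0.1334
  E            1.748      1.115     0.8032
  solve Keq expr → x = 0.0667; check Q = 0.5111

[L]_eq = 1.115 M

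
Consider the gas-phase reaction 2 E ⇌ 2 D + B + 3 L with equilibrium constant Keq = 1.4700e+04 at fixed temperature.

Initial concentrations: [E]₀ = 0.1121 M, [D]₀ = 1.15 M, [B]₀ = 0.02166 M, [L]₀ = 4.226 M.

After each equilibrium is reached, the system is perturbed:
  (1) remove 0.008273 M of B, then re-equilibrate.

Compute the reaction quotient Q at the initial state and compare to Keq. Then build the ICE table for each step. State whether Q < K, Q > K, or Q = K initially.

Q₀ = 172; Q < K (proceeds forward)

Q₀ = 172 vs Keq = 1.4700e+04 ⇒ Q<K, forward
Step 1:
                  E         D         B         L
  init       0.1121      1.15   0.02166     4.226
  Δ        -0.08826   0.08826   0.04413    0.1324
  eq        0.02384     1.238   0.06579     4.358
  solve Keq expr → x = 0.04413; check Q = 1.4700e+04
Then remove 0.008273 M of B.
Step 2:
                  E         D         B         L
  init      0.02384     1.238   0.05752     4.358
  Δ       -0.001375  0.001375 6.8764e-04  0.002063
  eq        0.02246      1.24   0.05821      4.36
  solve Keq expr → x = 6.8764e-04; check Q = 1.4700e+04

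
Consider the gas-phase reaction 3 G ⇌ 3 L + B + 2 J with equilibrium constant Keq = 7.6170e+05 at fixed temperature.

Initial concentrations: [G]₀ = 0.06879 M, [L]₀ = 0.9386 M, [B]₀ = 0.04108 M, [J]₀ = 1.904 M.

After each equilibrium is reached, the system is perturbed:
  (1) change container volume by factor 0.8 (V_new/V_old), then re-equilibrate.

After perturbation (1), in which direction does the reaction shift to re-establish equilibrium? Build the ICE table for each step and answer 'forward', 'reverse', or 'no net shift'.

Q₀ = 378.3 vs Keq = 7.6170e+05 ⇒ Q<K, forward
Step 1:
                   G          L          B          J
  Initial    0.06879     0.9386    0.04108      1.904
  Change    -0.06204    0.06204    0.02068    0.04136
  Equil     0.006749      1.001    0.06176      1.945
  solve Keq expr → x = 0.02068; check Q = 7.6170e+05
Then change container volume by factor 0.8 (V_new/V_old).
Step 2:
                   G          L          B          J
  Initial   0.008437      1.251     0.0772      2.432
  Change    0.002057  -0.002057 -6.8553e-04  -0.001371
  Equil      0.01049      1.249    0.07651       2.43
  solve Keq expr → x = -6.8553e-04; check Q = 7.6170e+05

Direction: reverse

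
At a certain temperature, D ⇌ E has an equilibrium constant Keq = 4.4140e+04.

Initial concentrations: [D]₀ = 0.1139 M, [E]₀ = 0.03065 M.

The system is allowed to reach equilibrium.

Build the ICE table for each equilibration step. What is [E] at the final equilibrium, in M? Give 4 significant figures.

Q₀ = 0.2691 vs Keq = 4.4140e+04 ⇒ Q<K, forward
Step 1:
                   D          E
  init        0.1139    0.03065
  Δ          -0.1139     0.1139
  eq      3.2747e-06     0.1445
  solve Keq expr → x = 0.1139; check Q = 4.4140e+04

[E]_eq = 0.1445 M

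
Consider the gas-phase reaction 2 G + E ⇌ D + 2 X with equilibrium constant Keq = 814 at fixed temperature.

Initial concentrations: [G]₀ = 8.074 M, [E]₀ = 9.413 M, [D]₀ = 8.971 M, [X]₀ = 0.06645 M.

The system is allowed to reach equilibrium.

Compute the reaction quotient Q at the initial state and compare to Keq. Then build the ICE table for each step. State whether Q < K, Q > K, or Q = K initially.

Q₀ = 6.4554e-05; Q < K (proceeds forward)

Q₀ = 6.4554e-05 vs Keq = 814 ⇒ Q<K, forward
Step 1:
                   G          E          D          X
  Initial      8.074      9.413      8.971    0.06645
  Change      -7.664     -3.832      3.832      7.664
  Equil       0.4104      5.581       12.8       7.73
  solve Keq expr → x = 3.832; check Q = 814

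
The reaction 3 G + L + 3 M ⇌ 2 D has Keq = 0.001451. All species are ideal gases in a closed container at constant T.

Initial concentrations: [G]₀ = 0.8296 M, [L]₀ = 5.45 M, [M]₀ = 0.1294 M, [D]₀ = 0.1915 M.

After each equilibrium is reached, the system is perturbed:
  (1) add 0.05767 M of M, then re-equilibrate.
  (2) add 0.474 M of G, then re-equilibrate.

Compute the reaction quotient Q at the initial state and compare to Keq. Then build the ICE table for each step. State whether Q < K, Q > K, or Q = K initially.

Q₀ = 5.439; Q > K (proceeds reverse)

Q₀ = 5.439 vs Keq = 0.001451 ⇒ Q>K, reverse
Step 1:
                  G         L         M         D
  Initial    0.8296      5.45    0.1294    0.1915
  Change     0.2517    0.0839    0.2517   -0.1678
  Equil       1.081     5.534    0.3811    0.0237
  solve Keq expr → x = -0.0839; check Q = 0.001451
Then add 0.05767 M of M.
Step 2:
                  G         L         M         D
  Initial     1.081     5.534    0.4388    0.0237
  Change  -0.006915 -0.002305 -0.006915   0.00461
  Equil       1.074     5.532    0.4318   0.02831
  solve Keq expr → x = 0.002305; check Q = 0.001451
Then add 0.474 M of G.
Step 3:
                  G         L         M         D
  Initial     1.548     5.532    0.4318   0.02831
  Change   -0.02351 -0.007837  -0.02351   0.01567
  Equil       1.525     5.524    0.4083   0.04399
  solve Keq expr → x = 0.007837; check Q = 0.001451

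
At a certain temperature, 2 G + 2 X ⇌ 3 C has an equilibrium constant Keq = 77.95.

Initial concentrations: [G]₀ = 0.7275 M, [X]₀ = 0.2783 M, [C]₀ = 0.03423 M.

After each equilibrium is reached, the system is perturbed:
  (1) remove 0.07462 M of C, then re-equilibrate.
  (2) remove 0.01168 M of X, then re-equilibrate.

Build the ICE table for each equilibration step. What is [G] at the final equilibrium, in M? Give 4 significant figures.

[G]_eq = 0.4987 M

Q₀ = 9.7843e-04 vs Keq = 77.95 ⇒ Q<K, forward
Step 1:
                  G         X         C
  I          0.7275    0.2783   0.03423
  C         -0.2266   -0.2266    0.3399
  E          0.5009   0.05173    0.3741
  solve Keq expr → x = 0.1133; check Q = 77.95
Then remove 0.07462 M of C.
Step 2:
                  G         X         C
  I          0.5009   0.05173    0.2995
  C        -0.01076  -0.01076   0.01614
  E          0.4902   0.04097    0.3156
  solve Keq expr → x = 0.005381; check Q = 77.95
Then remove 0.01168 M of X.
Step 3:
                  G         X         C
  I          0.4902   0.02929    0.3156
  C        0.008549  0.008549  -0.01282
  E          0.4987   0.03784    0.3028
  solve Keq expr → x = -0.004274; check Q = 77.95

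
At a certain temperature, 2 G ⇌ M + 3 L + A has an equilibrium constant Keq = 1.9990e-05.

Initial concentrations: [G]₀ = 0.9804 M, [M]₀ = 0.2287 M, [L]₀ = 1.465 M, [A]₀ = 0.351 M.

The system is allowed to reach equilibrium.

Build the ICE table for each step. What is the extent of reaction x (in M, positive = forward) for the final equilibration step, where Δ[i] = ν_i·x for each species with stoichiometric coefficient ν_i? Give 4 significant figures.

Q₀ = 0.2626 vs Keq = 1.9990e-05 ⇒ Q>K, reverse
Step 1:
                    G           M           L           A
  I            0.9804      0.2287       1.465       0.351
  C             0.456      -0.228      -0.684      -0.228
  E             1.436  7.0383e-04       0.781       0.123
  solve Keq expr → x = -0.228; check Q = 1.9990e-05

x = -0.228 M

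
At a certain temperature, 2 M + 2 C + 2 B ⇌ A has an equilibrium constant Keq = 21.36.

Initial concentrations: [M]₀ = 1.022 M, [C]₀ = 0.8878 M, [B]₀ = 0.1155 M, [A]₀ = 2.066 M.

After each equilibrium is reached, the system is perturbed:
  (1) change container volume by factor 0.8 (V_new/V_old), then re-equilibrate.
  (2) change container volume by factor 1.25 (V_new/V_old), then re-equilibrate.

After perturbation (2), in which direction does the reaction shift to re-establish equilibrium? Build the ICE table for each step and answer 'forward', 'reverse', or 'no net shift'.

Q₀ = 188.1 vs Keq = 21.36 ⇒ Q>K, reverse
Step 1:
                  M         C         B         A
  I           1.022    0.8878    0.1155     2.066
  C          0.1403    0.1403    0.1403  -0.07015
  E           1.162     1.028    0.2558     1.996
  solve Keq expr → x = -0.07015; check Q = 21.36
Then change container volume by factor 0.8 (V_new/V_old).
Step 2:
                  M         C         B         A
  I           1.453     1.285    0.3198     2.495
  C         -0.1033   -0.1033   -0.1033   0.05164
  E            1.35     1.182    0.2165     2.546
  solve Keq expr → x = 0.05164; check Q = 21.36
Then change container volume by factor 1.25 (V_new/V_old).
Step 3:
                  M         C         B         A
  I            1.08    0.9455    0.1732     2.037
  C         0.08263   0.08263   0.08263  -0.04131
  E           1.162     1.028    0.2558     1.996
  solve Keq expr → x = -0.04131; check Q = 21.36

Direction: reverse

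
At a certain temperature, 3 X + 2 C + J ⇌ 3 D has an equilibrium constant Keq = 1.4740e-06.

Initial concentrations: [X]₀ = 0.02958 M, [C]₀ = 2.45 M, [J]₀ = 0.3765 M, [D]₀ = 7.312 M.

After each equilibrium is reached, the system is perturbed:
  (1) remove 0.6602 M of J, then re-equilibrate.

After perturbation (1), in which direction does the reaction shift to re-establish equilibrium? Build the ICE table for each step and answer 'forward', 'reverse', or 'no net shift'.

Q₀ = 6.6837e+06 vs Keq = 1.4740e-06 ⇒ Q>K, reverse
Step 1:
                   X          C          J          D
  I          0.02958       2.45     0.3765      7.312
  C            6.909      4.606      2.303     -6.909
  E            6.938      7.056      2.679     0.4034
  solve Keq expr → x = -2.303; check Q = 1.4740e-06
Then remove 0.6602 M of J.
Step 2:
                   X          C          J          D
  I            6.938      7.056      2.019     0.4034
  C          0.03311    0.02207    0.01104   -0.03311
  E            6.971      7.078       2.03     0.3703
  solve Keq expr → x = -0.01104; check Q = 1.4740e-06

Direction: reverse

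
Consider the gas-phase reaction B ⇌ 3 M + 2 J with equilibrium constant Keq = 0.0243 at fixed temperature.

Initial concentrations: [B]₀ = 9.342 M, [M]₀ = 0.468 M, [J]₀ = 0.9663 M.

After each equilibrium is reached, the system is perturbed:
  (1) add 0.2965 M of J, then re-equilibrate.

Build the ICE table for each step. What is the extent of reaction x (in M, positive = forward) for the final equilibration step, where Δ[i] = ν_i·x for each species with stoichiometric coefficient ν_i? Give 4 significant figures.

x = -0.02559 M

Q₀ = 0.01025 vs Keq = 0.0243 ⇒ Q<K, forward
Step 1:
                  B         M         J
  I           9.342     0.468    0.9663
  C        -0.04081    0.1224   0.08162
  E           9.301    0.5904     1.048
  solve Keq expr → x = 0.04081; check Q = 0.0243
Then add 0.2965 M of J.
Step 2:
                  B         M         J
  I           9.301    0.5904     1.344
  C         0.02559  -0.07678  -0.05119
  E           9.327    0.5136     1.293
  solve Keq expr → x = -0.02559; check Q = 0.0243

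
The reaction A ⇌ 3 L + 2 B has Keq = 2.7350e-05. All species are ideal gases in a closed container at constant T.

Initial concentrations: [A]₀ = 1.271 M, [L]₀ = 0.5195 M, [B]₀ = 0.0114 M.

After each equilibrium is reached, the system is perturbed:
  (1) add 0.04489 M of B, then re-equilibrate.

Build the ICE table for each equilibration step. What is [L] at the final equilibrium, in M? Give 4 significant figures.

[L]_eq = 0.4633 M

Q₀ = 1.4336e-05 vs Keq = 2.7350e-05 ⇒ Q<K, forward
Step 1:
                   A          L          B
  init         1.271     0.5195     0.0114
  Δ         -0.00203   0.006091   0.004061
  eq           1.269     0.5256    0.01546
  solve Keq expr → x = 0.00203; check Q = 2.7350e-05
Then add 0.04489 M of B.
Step 2:
                   A          L          B
  init         1.269     0.5256    0.06035
  Δ          0.02076   -0.06228   -0.04152
  eq            1.29     0.4633    0.01883
  solve Keq expr → x = -0.02076; check Q = 2.7350e-05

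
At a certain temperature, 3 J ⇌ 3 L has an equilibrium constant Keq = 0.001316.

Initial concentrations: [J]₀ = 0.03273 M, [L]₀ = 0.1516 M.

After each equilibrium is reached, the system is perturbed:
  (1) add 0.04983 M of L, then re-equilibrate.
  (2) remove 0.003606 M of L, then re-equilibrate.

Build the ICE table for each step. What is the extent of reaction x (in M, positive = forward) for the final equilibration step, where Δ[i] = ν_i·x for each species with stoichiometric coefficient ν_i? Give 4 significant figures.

Q₀ = 99.37 vs Keq = 0.001316 ⇒ Q>K, reverse
Step 1:
                  J         L
  init      0.03273    0.1516
  Δ          0.1334   -0.1334
  eq         0.1661    0.0182
  solve Keq expr → x = -0.04447; check Q = 0.001316
Then add 0.04983 M of L.
Step 2:
                  J         L
  init       0.1661   0.06803
  Δ         0.04491  -0.04491
  eq          0.211   0.02313
  solve Keq expr → x = -0.01497; check Q = 0.001316
Then remove 0.003606 M of L.
Step 3:
                  J         L
  init        0.211   0.01952
  Δ        -0.00325   0.00325
  eq         0.2078   0.02277
  solve Keq expr → x = 0.001083; check Q = 0.001316

x = 0.001083 M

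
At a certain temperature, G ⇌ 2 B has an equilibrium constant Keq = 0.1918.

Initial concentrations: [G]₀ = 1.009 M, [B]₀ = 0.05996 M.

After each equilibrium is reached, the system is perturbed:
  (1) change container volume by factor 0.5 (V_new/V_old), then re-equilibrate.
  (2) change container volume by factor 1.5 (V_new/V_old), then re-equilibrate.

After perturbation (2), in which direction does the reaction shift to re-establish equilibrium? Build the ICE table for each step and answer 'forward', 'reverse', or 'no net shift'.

Direction: forward

Q₀ = 0.003563 vs Keq = 0.1918 ⇒ Q<K, forward
Step 1:
                    G           B
  init          1.009     0.05996
  Δ           -0.1705      0.3411
  eq           0.8385       0.401
  solve Keq expr → x = 0.1705; check Q = 0.1918
Then change container volume by factor 0.5 (V_new/V_old).
Step 2:
                    G           B
  init          1.677       0.802
  Δ            0.1084     -0.2169
  eq            1.785      0.5852
  solve Keq expr → x = -0.1084; check Q = 0.1918
Then change container volume by factor 1.5 (V_new/V_old).
Step 3:
                    G           B
  init           1.19      0.3901
  Δ          -0.03981     0.07962
  eq             1.15      0.4697
  solve Keq expr → x = 0.03981; check Q = 0.1918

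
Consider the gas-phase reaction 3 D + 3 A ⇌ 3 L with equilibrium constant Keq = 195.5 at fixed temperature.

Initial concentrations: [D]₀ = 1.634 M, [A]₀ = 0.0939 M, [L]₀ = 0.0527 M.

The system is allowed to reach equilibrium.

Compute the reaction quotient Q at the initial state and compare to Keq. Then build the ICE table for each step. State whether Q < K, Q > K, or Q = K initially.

Q₀ = 0.04052 vs Keq = 195.5 ⇒ Q<K, forward
Step 1:
                   D          A          L
  init         1.634     0.0939     0.0527
  Δ         -0.07927   -0.07927    0.07927
  eq           1.555    0.01463      0.132
  solve Keq expr → x = 0.02642; check Q = 195.5

Q₀ = 0.04052; Q < K (proceeds forward)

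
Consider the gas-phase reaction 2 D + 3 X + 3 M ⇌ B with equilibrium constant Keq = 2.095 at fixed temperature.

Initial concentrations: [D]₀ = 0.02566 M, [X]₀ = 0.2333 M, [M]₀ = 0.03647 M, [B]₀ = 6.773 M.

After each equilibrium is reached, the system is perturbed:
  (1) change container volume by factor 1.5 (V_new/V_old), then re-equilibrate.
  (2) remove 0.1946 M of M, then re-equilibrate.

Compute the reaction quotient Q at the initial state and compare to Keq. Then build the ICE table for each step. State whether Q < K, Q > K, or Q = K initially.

Q₀ = 1.6700e+10; Q > K (proceeds reverse)

Q₀ = 1.6700e+10 vs Keq = 2.095 ⇒ Q>K, reverse
Step 1:
                    D           X           M           B
  init        0.02566      0.2333     0.03647       6.773
  Δ            0.7765       1.165       1.165     -0.3883
  eq           0.8022       1.398       1.201       6.385
  solve Keq expr → x = -0.3883; check Q = 2.095
Then change container volume by factor 1.5 (V_new/V_old).
Step 2:
                    D           X           M           B
  init         0.5348       0.932      0.8008       4.256
  Δ            0.2375      0.3562      0.3562     -0.1187
  eq           0.7723       1.288       1.157       4.138
  solve Keq expr → x = -0.1187; check Q = 2.095
Then remove 0.1946 M of M.
Step 3:
                    D           X           M           B
  init         0.7723       1.288      0.9624       4.138
  Δ           0.05256     0.07884     0.07884    -0.02628
  eq           0.8248       1.367       1.041       4.111
  solve Keq expr → x = -0.02628; check Q = 2.095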